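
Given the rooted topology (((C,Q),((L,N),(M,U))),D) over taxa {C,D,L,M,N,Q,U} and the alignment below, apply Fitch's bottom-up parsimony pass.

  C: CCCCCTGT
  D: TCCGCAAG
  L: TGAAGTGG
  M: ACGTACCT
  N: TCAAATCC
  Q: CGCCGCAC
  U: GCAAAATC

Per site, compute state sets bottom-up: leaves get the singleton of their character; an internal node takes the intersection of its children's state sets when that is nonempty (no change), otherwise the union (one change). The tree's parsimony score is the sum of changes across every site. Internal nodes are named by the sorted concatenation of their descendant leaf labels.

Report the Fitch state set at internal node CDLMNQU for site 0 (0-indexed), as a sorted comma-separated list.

CQ@0: {C} ∩ {C} = {C} (intersection, +0)
LN@0: {T} ∩ {T} = {T} (intersection, +0)
MU@0: {A} ∪ {G} = {A,G} (union, +1)
LMNU@0: {T} ∪ {A,G} = {A,G,T} (union, +1)
CLMNQU@0: {C} ∪ {A,G,T} = {A,C,G,T} (union, +1)
CDLMNQU@0: {A,C,G,T} ∩ {T} = {T} (intersection, +0)
CQ@1: {C} ∪ {G} = {C,G} (union, +1)
LN@1: {G} ∪ {C} = {C,G} (union, +1)
MU@1: {C} ∩ {C} = {C} (intersection, +0)
LMNU@1: {C,G} ∩ {C} = {C} (intersection, +0)
CLMNQU@1: {C,G} ∩ {C} = {C} (intersection, +0)
CDLMNQU@1: {C} ∩ {C} = {C} (intersection, +0)
CQ@2: {C} ∩ {C} = {C} (intersection, +0)
LN@2: {A} ∩ {A} = {A} (intersection, +0)
MU@2: {G} ∪ {A} = {A,G} (union, +1)
LMNU@2: {A} ∩ {A,G} = {A} (intersection, +0)
CLMNQU@2: {C} ∪ {A} = {A,C} (union, +1)
CDLMNQU@2: {A,C} ∩ {C} = {C} (intersection, +0)
CQ@3: {C} ∩ {C} = {C} (intersection, +0)
LN@3: {A} ∩ {A} = {A} (intersection, +0)
MU@3: {T} ∪ {A} = {A,T} (union, +1)
LMNU@3: {A} ∩ {A,T} = {A} (intersection, +0)
CLMNQU@3: {C} ∪ {A} = {A,C} (union, +1)
CDLMNQU@3: {A,C} ∪ {G} = {A,C,G} (union, +1)
CQ@4: {C} ∪ {G} = {C,G} (union, +1)
LN@4: {G} ∪ {A} = {A,G} (union, +1)
MU@4: {A} ∩ {A} = {A} (intersection, +0)
LMNU@4: {A,G} ∩ {A} = {A} (intersection, +0)
CLMNQU@4: {C,G} ∪ {A} = {A,C,G} (union, +1)
CDLMNQU@4: {A,C,G} ∩ {C} = {C} (intersection, +0)
CQ@5: {T} ∪ {C} = {C,T} (union, +1)
LN@5: {T} ∩ {T} = {T} (intersection, +0)
MU@5: {C} ∪ {A} = {A,C} (union, +1)
LMNU@5: {T} ∪ {A,C} = {A,C,T} (union, +1)
CLMNQU@5: {C,T} ∩ {A,C,T} = {C,T} (intersection, +0)
CDLMNQU@5: {C,T} ∪ {A} = {A,C,T} (union, +1)
CQ@6: {G} ∪ {A} = {A,G} (union, +1)
LN@6: {G} ∪ {C} = {C,G} (union, +1)
MU@6: {C} ∪ {T} = {C,T} (union, +1)
LMNU@6: {C,G} ∩ {C,T} = {C} (intersection, +0)
CLMNQU@6: {A,G} ∪ {C} = {A,C,G} (union, +1)
CDLMNQU@6: {A,C,G} ∩ {A} = {A} (intersection, +0)
CQ@7: {T} ∪ {C} = {C,T} (union, +1)
LN@7: {G} ∪ {C} = {C,G} (union, +1)
MU@7: {T} ∪ {C} = {C,T} (union, +1)
LMNU@7: {C,G} ∩ {C,T} = {C} (intersection, +0)
CLMNQU@7: {C,T} ∩ {C} = {C} (intersection, +0)
CDLMNQU@7: {C} ∪ {G} = {C,G} (union, +1)
per-site changes: [3, 2, 2, 3, 3, 4, 4, 4]; total = 25

T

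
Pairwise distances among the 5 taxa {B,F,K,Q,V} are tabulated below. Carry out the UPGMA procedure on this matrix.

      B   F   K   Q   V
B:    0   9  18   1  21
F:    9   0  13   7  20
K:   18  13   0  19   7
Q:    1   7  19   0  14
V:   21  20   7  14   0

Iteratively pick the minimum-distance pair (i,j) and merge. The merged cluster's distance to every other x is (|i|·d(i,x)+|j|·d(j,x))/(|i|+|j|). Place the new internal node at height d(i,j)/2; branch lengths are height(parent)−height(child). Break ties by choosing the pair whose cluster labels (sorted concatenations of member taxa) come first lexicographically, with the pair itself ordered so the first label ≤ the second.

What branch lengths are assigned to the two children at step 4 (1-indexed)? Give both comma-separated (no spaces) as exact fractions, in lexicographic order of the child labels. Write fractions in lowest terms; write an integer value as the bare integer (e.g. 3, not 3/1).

19/4,21/4

1. join B+Q (d=1) ⇒ BQ; edges |B|=1/2, |Q|=1/2
  updated: d(BQ,F)=8, d(BQ,K)=37/2, d(BQ,V)=35/2
2. join K+V (d=7) ⇒ KV; edges |K|=7/2, |V|=7/2
  updated: d(BQ,KV)=18, d(F,KV)=33/2
3. join BQ+F (d=8) ⇒ BFQ; edges |BQ|=7/2, |F|=4
  updated: d(BFQ,KV)=35/2
4. join BFQ+KV (d=35/2) ⇒ BFKQV; edges |BFQ|=19/4, |KV|=21/4
final tree: (((B:1/2,Q:1/2):7/2,F:4):19/4,(K:7/2,V:7/2):21/4)
total length: 51/2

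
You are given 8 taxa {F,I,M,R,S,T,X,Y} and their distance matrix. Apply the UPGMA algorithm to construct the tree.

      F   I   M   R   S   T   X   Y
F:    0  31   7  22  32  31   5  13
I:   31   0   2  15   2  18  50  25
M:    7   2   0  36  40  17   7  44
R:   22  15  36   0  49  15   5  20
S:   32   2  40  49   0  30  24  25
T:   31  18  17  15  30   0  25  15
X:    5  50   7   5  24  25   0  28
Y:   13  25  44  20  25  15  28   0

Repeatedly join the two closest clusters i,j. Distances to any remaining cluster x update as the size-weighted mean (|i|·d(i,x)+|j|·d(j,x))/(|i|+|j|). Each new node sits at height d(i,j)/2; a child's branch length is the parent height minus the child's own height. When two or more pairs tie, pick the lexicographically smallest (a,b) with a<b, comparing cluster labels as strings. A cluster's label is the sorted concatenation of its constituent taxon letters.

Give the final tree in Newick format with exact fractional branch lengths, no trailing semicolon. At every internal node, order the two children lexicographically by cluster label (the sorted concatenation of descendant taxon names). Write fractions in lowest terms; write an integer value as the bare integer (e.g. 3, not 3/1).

step 1: merge (I,M) at d=2; branch lengths I→1, M→1; new cluster IM
  updated: d(F,IM)=19, d(IM,R)=51/2, d(IM,S)=21, d(IM,T)=35/2, d(IM,X)=57/2, d(IM,Y)=69/2
step 2: merge (F,X) at d=5; branch lengths F→5/2, X→5/2; new cluster FX
  updated: d(FX,IM)=95/4, d(FX,R)=27/2, d(FX,S)=28, d(FX,T)=28, d(FX,Y)=41/2
step 3: merge (FX,R) at d=27/2; branch lengths FX→17/4, R→27/4; new cluster FRX
  updated: d(FRX,IM)=73/3, d(FRX,S)=35, d(FRX,T)=71/3, d(FRX,Y)=61/3
step 4: merge (T,Y) at d=15; branch lengths T→15/2, Y→15/2; new cluster TY
  updated: d(FRX,TY)=22, d(IM,TY)=26, d(S,TY)=55/2
step 5: merge (IM,S) at d=21; branch lengths IM→19/2, S→21/2; new cluster IMS
  updated: d(FRX,IMS)=251/9, d(IMS,TY)=53/2
step 6: merge (FRX,TY) at d=22; branch lengths FRX→17/4, TY→7/2; new cluster FRTXY
  updated: d(FRTXY,IMS)=82/3
step 7: merge (FRTXY,IMS) at d=82/3; branch lengths FRTXY→8/3, IMS→19/6; new cluster FIMRSTXY
final tree: ((((F:5/2,X:5/2):17/4,R:27/4):17/4,(T:15/2,Y:15/2):7/2):8/3,((I:1,M:1):19/2,S:21/2):19/6)
total length: 799/12

((((F:5/2,X:5/2):17/4,R:27/4):17/4,(T:15/2,Y:15/2):7/2):8/3,((I:1,M:1):19/2,S:21/2):19/6)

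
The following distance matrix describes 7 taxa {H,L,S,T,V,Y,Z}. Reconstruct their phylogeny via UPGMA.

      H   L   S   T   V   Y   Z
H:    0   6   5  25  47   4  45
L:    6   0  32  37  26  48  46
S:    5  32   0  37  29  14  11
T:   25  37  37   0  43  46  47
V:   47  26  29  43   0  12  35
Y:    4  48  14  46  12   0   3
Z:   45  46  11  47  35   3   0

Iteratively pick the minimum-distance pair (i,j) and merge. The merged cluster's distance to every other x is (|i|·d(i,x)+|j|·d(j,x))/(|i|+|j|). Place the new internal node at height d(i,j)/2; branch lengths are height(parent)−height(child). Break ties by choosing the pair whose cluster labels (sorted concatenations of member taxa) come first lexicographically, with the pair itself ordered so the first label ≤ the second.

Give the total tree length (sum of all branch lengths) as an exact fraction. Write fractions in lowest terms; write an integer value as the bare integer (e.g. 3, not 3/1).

step 1: merge (Y,Z) at d=3; branch lengths Y→3/2, Z→3/2; new cluster YZ
  updated: d(H,YZ)=49/2, d(L,YZ)=47, d(S,YZ)=25/2, d(T,YZ)=93/2, d(V,YZ)=47/2
step 2: merge (H,S) at d=5; branch lengths H→5/2, S→5/2; new cluster HS
  updated: d(HS,L)=19, d(HS,T)=31, d(HS,V)=38, d(HS,YZ)=37/2
step 3: merge (HS,YZ) at d=37/2; branch lengths HS→27/4, YZ→31/4; new cluster HSYZ
  updated: d(HSYZ,L)=33, d(HSYZ,T)=155/4, d(HSYZ,V)=123/4
step 4: merge (L,V) at d=26; branch lengths L→13, V→13; new cluster LV
  updated: d(HSYZ,LV)=255/8, d(LV,T)=40
step 5: merge (HSYZ,LV) at d=255/8; branch lengths HSYZ→107/16, LV→47/16; new cluster HLSVYZ
  updated: d(HLSVYZ,T)=235/6
step 6: merge (HLSVYZ,T) at d=235/6; branch lengths HLSVYZ→175/48, T→235/12; new cluster HLSTVYZ
final tree: ((((H:5/2,S:5/2):27/4,(Y:3/2,Z:3/2):31/4):107/16,(L:13,V:13):47/16):175/48,T:235/12)
total length: 3905/48

3905/48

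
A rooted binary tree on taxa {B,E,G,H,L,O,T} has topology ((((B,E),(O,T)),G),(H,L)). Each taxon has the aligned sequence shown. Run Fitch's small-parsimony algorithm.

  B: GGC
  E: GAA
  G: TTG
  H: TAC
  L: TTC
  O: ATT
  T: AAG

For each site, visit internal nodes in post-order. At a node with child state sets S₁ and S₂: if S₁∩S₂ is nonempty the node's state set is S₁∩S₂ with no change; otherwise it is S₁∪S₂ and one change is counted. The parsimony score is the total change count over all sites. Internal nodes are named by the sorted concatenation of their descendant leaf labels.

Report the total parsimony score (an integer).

10

[col 0] BE: children B:{G}, E:{G} ∩→ {G}; cost 0
[col 0] OT: children O:{A}, T:{A} ∩→ {A}; cost 0
[col 0] BEOT: children BE:{G}, OT:{A} ∪→ {A,G}; cost 1
[col 0] BEGOT: children BEOT:{A,G}, G:{T} ∪→ {A,G,T}; cost 1
[col 0] HL: children H:{T}, L:{T} ∩→ {T}; cost 0
[col 0] BEGHLOT: children BEGOT:{A,G,T}, HL:{T} ∩→ {T}; cost 0
[col 1] BE: children B:{G}, E:{A} ∪→ {A,G}; cost 1
[col 1] OT: children O:{T}, T:{A} ∪→ {A,T}; cost 1
[col 1] BEOT: children BE:{A,G}, OT:{A,T} ∩→ {A}; cost 0
[col 1] BEGOT: children BEOT:{A}, G:{T} ∪→ {A,T}; cost 1
[col 1] HL: children H:{A}, L:{T} ∪→ {A,T}; cost 1
[col 1] BEGHLOT: children BEGOT:{A,T}, HL:{A,T} ∩→ {A,T}; cost 0
[col 2] BE: children B:{C}, E:{A} ∪→ {A,C}; cost 1
[col 2] OT: children O:{T}, T:{G} ∪→ {G,T}; cost 1
[col 2] BEOT: children BE:{A,C}, OT:{G,T} ∪→ {A,C,G,T}; cost 1
[col 2] BEGOT: children BEOT:{A,C,G,T}, G:{G} ∩→ {G}; cost 0
[col 2] HL: children H:{C}, L:{C} ∩→ {C}; cost 0
[col 2] BEGHLOT: children BEGOT:{G}, HL:{C} ∪→ {C,G}; cost 1
per-site changes: [2, 4, 4]; total = 10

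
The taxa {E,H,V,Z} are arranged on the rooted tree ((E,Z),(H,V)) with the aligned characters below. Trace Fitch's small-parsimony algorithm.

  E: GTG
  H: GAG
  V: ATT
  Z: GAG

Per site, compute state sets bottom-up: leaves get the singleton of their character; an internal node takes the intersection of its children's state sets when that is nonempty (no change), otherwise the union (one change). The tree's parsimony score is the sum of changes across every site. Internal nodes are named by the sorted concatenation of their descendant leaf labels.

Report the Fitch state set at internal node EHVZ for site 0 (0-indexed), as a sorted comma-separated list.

site 0, node EZ: E={G} ∩ Z={G} → {G} (+0)
site 0, node HV: H={G} ∪ V={A} → {A,G} (+1)
site 0, node EHVZ: EZ={G} ∩ HV={A,G} → {G} (+0)
site 1, node EZ: E={T} ∪ Z={A} → {A,T} (+1)
site 1, node HV: H={A} ∪ V={T} → {A,T} (+1)
site 1, node EHVZ: EZ={A,T} ∩ HV={A,T} → {A,T} (+0)
site 2, node EZ: E={G} ∩ Z={G} → {G} (+0)
site 2, node HV: H={G} ∪ V={T} → {G,T} (+1)
site 2, node EHVZ: EZ={G} ∩ HV={G,T} → {G} (+0)
per-site changes: [1, 2, 1]; total = 4

G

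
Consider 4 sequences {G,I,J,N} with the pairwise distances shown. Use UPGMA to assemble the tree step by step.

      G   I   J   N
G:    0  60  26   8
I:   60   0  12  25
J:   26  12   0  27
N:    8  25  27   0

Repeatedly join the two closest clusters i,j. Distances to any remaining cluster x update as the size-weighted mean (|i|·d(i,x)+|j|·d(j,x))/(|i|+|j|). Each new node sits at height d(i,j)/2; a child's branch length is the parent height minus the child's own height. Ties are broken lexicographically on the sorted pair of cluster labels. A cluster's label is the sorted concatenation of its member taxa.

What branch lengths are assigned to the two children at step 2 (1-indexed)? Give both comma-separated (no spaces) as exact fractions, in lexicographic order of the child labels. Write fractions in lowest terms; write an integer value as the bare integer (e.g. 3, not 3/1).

iteration 1: select G,N (d=8); attach at lengths (4, 4); label the merged cluster GN
  updated: d(GN,I)=85/2, d(GN,J)=53/2
iteration 2: select I,J (d=12); attach at lengths (6, 6); label the merged cluster IJ
  updated: d(GN,IJ)=69/2
iteration 3: select GN,IJ (d=69/2); attach at lengths (53/4, 45/4); label the merged cluster GIJN
final tree: ((G:4,N:4):53/4,(I:6,J:6):45/4)
total length: 89/2

6,6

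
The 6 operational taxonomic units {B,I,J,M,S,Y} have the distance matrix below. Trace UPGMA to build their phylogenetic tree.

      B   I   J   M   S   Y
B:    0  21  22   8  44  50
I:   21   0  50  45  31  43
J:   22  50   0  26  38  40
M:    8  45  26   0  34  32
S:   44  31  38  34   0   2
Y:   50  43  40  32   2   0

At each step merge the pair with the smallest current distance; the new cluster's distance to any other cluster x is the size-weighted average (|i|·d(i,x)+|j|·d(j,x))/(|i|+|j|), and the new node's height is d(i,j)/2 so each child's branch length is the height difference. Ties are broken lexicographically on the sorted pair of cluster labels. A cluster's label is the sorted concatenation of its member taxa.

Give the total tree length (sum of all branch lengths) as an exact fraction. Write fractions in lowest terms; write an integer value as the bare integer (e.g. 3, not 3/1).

449/6

iteration 1: select S,Y (d=2); attach at lengths (1, 1); label the merged cluster SY
  updated: d(B,SY)=47, d(I,SY)=37, d(J,SY)=39, d(M,SY)=33
iteration 2: select B,M (d=8); attach at lengths (4, 4); label the merged cluster BM
  updated: d(BM,I)=33, d(BM,J)=24, d(BM,SY)=40
iteration 3: select BM,J (d=24); attach at lengths (8, 12); label the merged cluster BJM
  updated: d(BJM,I)=116/3, d(BJM,SY)=119/3
iteration 4: select I,SY (d=37); attach at lengths (37/2, 35/2); label the merged cluster ISY
  updated: d(BJM,ISY)=118/3
iteration 5: select BJM,ISY (d=118/3); attach at lengths (23/3, 7/6); label the merged cluster BIJMSY
final tree: (((B:4,M:4):8,J:12):23/3,(I:37/2,(S:1,Y:1):35/2):7/6)
total length: 449/6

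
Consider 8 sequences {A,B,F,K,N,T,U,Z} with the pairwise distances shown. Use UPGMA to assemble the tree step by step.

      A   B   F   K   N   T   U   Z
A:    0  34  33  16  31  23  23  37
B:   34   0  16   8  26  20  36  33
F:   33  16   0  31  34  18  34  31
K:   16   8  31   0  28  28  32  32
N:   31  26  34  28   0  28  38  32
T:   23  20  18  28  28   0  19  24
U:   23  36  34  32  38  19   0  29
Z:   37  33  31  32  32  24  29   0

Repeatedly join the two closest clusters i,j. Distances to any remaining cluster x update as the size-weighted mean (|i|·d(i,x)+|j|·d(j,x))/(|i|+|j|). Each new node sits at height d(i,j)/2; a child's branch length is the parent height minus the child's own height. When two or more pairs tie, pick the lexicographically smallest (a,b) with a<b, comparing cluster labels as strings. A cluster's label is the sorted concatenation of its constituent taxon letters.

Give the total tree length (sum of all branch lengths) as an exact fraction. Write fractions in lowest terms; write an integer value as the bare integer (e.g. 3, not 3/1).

32633/336

1. join B+K (d=8) ⇒ BK; edges |B|=4, |K|=4
  updated: d(A,BK)=25, d(BK,F)=47/2, d(BK,N)=27, d(BK,T)=24, d(BK,U)=34, d(BK,Z)=65/2
2. join F+T (d=18) ⇒ FT; edges |F|=9, |T|=9
  updated: d(A,FT)=28, d(BK,FT)=95/4, d(FT,N)=31, d(FT,U)=53/2, d(FT,Z)=55/2
3. join A+U (d=23) ⇒ AU; edges |A|=23/2, |U|=23/2
  updated: d(AU,BK)=59/2, d(AU,FT)=109/4, d(AU,N)=69/2, d(AU,Z)=33
4. join BK+FT (d=95/4) ⇒ BFKT; edges |BK|=63/8, |FT|=23/8
  updated: d(AU,BFKT)=227/8, d(BFKT,N)=29, d(BFKT,Z)=30
5. join AU+BFKT (d=227/8) ⇒ ABFKTU; edges |AU|=43/16, |BFKT|=37/16
  updated: d(ABFKTU,N)=185/6, d(ABFKTU,Z)=31
6. join ABFKTU+N (d=185/6) ⇒ ABFKNTU; edges |ABFKTU|=59/48, |N|=185/12
  updated: d(ABFKNTU,Z)=218/7
7. join ABFKNTU+Z (d=218/7) ⇒ ABFKNTUZ; edges |ABFKNTU|=13/84, |Z|=109/7
final tree: ((((A:23/2,U:23/2):43/16,((B:4,K:4):63/8,(F:9,T:9):23/8):37/16):59/48,N:185/12):13/84,Z:109/7)
total length: 32633/336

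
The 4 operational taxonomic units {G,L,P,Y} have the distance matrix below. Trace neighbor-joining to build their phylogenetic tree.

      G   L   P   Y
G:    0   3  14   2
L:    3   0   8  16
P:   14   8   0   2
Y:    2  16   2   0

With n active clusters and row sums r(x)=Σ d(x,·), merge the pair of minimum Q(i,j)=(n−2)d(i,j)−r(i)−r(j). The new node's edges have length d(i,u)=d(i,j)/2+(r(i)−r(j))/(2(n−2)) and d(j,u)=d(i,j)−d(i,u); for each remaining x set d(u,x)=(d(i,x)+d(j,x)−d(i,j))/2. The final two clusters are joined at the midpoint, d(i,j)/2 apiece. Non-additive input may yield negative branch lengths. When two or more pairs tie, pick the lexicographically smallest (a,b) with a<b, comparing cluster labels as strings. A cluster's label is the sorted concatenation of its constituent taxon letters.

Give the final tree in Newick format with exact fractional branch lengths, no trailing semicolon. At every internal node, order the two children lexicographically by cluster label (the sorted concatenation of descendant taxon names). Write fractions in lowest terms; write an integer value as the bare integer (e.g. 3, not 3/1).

step 1: merge (G,L) at d=3, Q=-40; branch lengths G→-1/2, L→7/2; new cluster GL
  updated: d(GL,P)=19/2, d(GL,Y)=15/2
step 2: merge (GL,P) at d=19/2, Q=-19; branch lengths GL→15/2, P→2; new cluster GLP
  updated: d(GLP,Y)=0
step 3: merge (GLP,Y) at d=0; branch lengths GLP→0, Y→0; new cluster GLPY
final tree: (((G:-1/2,L:7/2):15/2,P:2):0,Y:0)
total length: 25/2

(((G:-1/2,L:7/2):15/2,P:2):0,Y:0)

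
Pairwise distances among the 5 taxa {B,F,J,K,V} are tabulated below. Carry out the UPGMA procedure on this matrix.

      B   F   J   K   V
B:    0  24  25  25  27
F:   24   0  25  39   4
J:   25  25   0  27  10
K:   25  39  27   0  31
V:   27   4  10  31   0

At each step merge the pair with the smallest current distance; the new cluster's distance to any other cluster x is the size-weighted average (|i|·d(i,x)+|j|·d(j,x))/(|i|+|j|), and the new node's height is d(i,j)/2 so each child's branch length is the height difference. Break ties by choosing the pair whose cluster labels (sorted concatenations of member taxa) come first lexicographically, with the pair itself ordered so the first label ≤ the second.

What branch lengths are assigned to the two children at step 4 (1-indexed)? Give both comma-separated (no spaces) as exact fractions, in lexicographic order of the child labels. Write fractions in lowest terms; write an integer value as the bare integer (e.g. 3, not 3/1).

23/12,17/3

iteration 1: select F,V (d=4); attach at lengths (2, 2); label the merged cluster FV
  updated: d(B,FV)=51/2, d(FV,J)=35/2, d(FV,K)=35
iteration 2: select FV,J (d=35/2); attach at lengths (27/4, 35/4); label the merged cluster FJV
  updated: d(B,FJV)=76/3, d(FJV,K)=97/3
iteration 3: select B,K (d=25); attach at lengths (25/2, 25/2); label the merged cluster BK
  updated: d(BK,FJV)=173/6
iteration 4: select BK,FJV (d=173/6); attach at lengths (23/12, 17/3); label the merged cluster BFJKV
final tree: ((B:25/2,K:25/2):23/12,((F:2,V:2):27/4,J:35/4):17/3)
total length: 625/12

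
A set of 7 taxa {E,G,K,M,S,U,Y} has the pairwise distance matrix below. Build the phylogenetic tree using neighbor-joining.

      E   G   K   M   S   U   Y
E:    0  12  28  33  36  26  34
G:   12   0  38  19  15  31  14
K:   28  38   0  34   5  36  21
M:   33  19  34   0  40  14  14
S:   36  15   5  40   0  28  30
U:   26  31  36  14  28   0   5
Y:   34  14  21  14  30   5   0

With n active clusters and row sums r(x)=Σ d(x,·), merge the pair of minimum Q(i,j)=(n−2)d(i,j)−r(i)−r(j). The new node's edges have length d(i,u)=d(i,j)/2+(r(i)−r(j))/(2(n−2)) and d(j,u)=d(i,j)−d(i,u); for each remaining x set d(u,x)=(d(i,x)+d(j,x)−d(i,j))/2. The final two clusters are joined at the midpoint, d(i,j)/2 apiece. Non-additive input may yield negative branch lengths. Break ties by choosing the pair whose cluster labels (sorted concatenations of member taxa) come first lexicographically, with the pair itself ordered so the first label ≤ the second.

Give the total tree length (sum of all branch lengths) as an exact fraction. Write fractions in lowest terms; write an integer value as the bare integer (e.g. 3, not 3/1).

iteration 1: select K,S (d=5, Q=-291); attach at lengths (33/10, 17/10); label the merged cluster KS
  updated: d(E,KS)=59/2, d(G,KS)=24, d(KS,M)=69/2, d(KS,U)=59/2, d(KS,Y)=23
iteration 2: select E,G (d=12, Q=-373/2); attach at lengths (165/16, 27/16); label the merged cluster EG
  updated: d(EG,KS)=83/4, d(EG,M)=20, d(EG,U)=45/2, d(EG,Y)=18
iteration 3: select EG,KS (d=83/4, Q=-507/4); attach at lengths (143/24, 355/24); label the merged cluster EGKS
  updated: d(EGKS,M)=135/8, d(EGKS,U)=125/8, d(EGKS,Y)=81/8
iteration 4: select EGKS,M (d=135/8, Q=-215/4); attach at lengths (63/8, 9); label the merged cluster EGKMS
  updated: d(EGKMS,U)=51/8, d(EGKMS,Y)=29/8
iteration 5: select EGKMS,U (d=51/8, Q=-15); attach at lengths (5/2, 31/8); label the merged cluster EGKMSU
  updated: d(EGKMSU,Y)=9/8
iteration 6: select EGKMSU,Y (d=9/8); attach at lengths (9/16, 9/16); label the merged cluster EGKMSUY
final tree: (((((E:165/16,G:27/16):143/24,(K:33/10,S:17/10):355/24):63/8,M:9):5/2,U:31/8):9/16,Y:9/16)
total length: 497/8

497/8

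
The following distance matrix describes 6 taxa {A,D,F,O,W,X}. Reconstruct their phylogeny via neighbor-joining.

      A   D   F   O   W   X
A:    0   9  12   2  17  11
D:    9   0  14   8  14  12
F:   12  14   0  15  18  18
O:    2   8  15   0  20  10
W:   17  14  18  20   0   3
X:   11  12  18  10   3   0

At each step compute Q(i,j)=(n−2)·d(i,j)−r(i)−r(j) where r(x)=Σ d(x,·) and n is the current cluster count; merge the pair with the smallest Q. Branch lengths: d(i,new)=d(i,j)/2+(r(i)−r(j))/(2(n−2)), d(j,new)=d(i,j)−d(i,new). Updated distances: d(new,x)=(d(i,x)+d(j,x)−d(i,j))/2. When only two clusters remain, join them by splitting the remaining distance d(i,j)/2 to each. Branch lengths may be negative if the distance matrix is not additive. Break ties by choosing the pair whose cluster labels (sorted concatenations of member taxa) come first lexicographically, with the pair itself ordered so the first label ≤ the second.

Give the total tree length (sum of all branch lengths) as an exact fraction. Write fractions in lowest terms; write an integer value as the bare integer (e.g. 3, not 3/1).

59/2

step 1: merge (W,X) at d=3, Q=-114; branch lengths W→15/4, X→-3/4; new cluster WX
  updated: d(A,WX)=25/2, d(D,WX)=23/2, d(F,WX)=33/2, d(O,WX)=27/2
step 2: merge (A,O) at d=2, Q=-68; branch lengths A→1/2, O→3/2; new cluster AO
  updated: d(AO,D)=15/2, d(AO,F)=25/2, d(AO,WX)=12
step 3: merge (AO,D) at d=15/2, Q=-50; branch lengths AO→7/2, D→4; new cluster ADO
  updated: d(ADO,F)=19/2, d(ADO,WX)=8
step 4: merge (ADO,F) at d=19/2, Q=-34; branch lengths ADO→1/2, F→9; new cluster ADFO
  updated: d(ADFO,WX)=15/2
step 5: merge (ADFO,WX) at d=15/2; branch lengths ADFO→15/4, WX→15/4; new cluster ADFOWX
final tree: ((((A:1/2,O:3/2):7/2,D:4):1/2,F:9):15/4,(W:15/4,X:-3/4):15/4)
total length: 59/2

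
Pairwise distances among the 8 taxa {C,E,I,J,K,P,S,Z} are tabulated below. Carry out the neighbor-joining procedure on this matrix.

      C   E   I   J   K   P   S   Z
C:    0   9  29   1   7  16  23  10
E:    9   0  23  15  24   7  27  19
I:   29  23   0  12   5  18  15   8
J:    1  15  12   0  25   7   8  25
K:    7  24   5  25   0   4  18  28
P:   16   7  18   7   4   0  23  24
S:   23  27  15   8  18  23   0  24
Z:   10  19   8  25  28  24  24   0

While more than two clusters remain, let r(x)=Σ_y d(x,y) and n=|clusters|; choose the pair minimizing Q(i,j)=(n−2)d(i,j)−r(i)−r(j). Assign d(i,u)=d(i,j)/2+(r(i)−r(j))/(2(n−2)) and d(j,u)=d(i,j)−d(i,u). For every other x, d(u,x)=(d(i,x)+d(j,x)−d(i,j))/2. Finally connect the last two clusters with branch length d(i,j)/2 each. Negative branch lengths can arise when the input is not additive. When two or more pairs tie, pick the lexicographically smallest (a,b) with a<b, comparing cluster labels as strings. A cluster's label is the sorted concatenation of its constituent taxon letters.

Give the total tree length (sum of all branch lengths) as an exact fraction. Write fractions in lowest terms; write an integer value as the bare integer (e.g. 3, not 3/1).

iteration 1: select I,Z (d=8, Q=-200); attach at lengths (5/3, 19/3); label the merged cluster IZ
  updated: d(C,IZ)=31/2, d(E,IZ)=17, d(IZ,J)=29/2, d(IZ,K)=25/2, d(IZ,P)=17, d(IZ,S)=31/2
iteration 2: select J,S (d=8, Q=-145); attach at lengths (-2/5, 42/5); label the merged cluster JS
  updated: d(C,JS)=8, d(E,JS)=17, d(IZ,JS)=11, d(JS,K)=35/2, d(JS,P)=11
iteration 3: select K,P (d=4, Q=-104); attach at lengths (13/4, 3/4); label the merged cluster KP
  updated: d(C,KP)=19/2, d(E,KP)=27/2, d(IZ,KP)=51/4, d(JS,KP)=49/4
iteration 4: select C,E (d=9, Q=-143/2); attach at lengths (25/12, 83/12); label the merged cluster CE
  updated: d(CE,IZ)=47/4, d(CE,JS)=8, d(CE,KP)=7
iteration 5: select CE,KP (d=7, Q=-179/4); attach at lengths (35/16, 77/16); label the merged cluster CEKP
  updated: d(CEKP,IZ)=35/4, d(CEKP,JS)=53/8
iteration 6: select CEKP,IZ (d=35/4, Q=-211/8); attach at lengths (35/16, 105/16); label the merged cluster CEIKPZ
  updated: d(CEIKPZ,JS)=71/16
iteration 7: select CEIKPZ,JS (d=71/16); attach at lengths (71/32, 71/32); label the merged cluster CEIJKPSZ
final tree: ((((C:25/12,E:83/12):35/16,(K:13/4,P:3/4):77/16):35/16,(I:5/3,Z:19/3):105/16):71/32,(J:-2/5,S:42/5):71/32)
total length: 787/16

787/16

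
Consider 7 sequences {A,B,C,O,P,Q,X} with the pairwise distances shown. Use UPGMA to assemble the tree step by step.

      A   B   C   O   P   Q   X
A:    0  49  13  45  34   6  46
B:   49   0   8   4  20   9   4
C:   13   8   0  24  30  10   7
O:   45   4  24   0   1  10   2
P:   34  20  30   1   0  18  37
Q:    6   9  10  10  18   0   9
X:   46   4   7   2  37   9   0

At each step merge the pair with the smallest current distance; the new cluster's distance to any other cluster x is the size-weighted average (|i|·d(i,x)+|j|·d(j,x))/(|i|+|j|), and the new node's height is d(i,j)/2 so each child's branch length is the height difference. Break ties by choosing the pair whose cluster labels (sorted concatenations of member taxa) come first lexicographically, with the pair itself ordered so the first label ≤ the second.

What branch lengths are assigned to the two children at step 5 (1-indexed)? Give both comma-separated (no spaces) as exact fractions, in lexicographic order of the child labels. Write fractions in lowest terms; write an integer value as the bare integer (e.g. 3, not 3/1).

6,37/4

step 1: merge (O,P) at d=1; branch lengths O→1/2, P→1/2; new cluster OP
  updated: d(A,OP)=79/2, d(B,OP)=12, d(C,OP)=27, d(OP,Q)=14, d(OP,X)=39/2
step 2: merge (B,X) at d=4; branch lengths B→2, X→2; new cluster BX
  updated: d(A,BX)=95/2, d(BX,C)=15/2, d(BX,OP)=63/4, d(BX,Q)=9
step 3: merge (A,Q) at d=6; branch lengths A→3, Q→3; new cluster AQ
  updated: d(AQ,BX)=113/4, d(AQ,C)=23/2, d(AQ,OP)=107/4
step 4: merge (BX,C) at d=15/2; branch lengths BX→7/4, C→15/4; new cluster BCX
  updated: d(AQ,BCX)=68/3, d(BCX,OP)=39/2
step 5: merge (BCX,OP) at d=39/2; branch lengths BCX→6, OP→37/4; new cluster BCOPX
  updated: d(AQ,BCOPX)=243/10
step 6: merge (AQ,BCOPX) at d=243/10; branch lengths AQ→183/20, BCOPX→12/5; new cluster ABCOPQX
final tree: ((A:3,Q:3):183/20,(((B:2,X:2):7/4,C:15/4):6,(O:1/2,P:1/2):37/4):12/5)
total length: 433/10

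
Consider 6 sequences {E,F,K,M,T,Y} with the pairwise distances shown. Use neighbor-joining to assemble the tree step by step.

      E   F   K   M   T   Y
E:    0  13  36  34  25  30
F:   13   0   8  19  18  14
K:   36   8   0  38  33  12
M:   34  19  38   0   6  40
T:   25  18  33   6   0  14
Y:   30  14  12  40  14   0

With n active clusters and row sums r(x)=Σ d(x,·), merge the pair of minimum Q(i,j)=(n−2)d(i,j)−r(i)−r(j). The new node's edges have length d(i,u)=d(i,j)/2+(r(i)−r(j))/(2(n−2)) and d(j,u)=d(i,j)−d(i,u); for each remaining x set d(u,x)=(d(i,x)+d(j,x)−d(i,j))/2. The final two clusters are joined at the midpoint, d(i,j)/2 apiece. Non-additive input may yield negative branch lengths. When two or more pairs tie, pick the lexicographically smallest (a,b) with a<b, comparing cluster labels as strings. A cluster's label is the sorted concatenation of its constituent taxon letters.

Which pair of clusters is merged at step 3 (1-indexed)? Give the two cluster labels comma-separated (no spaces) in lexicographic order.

E,MT

step 1: merge (M,T) at d=6, Q=-209; branch lengths M→65/8, T→-17/8; new cluster MT
  updated: d(E,MT)=53/2, d(F,MT)=31/2, d(K,MT)=65/2, d(MT,Y)=24
step 2: merge (K,Y) at d=12, Q=-265/2; branch lengths K→89/12, Y→55/12; new cluster KY
  updated: d(E,KY)=27, d(F,KY)=5, d(KY,MT)=89/4
step 3: merge (E,MT) at d=53/2, Q=-311/4; branch lengths E→221/16, MT→203/16; new cluster EMT
  updated: d(EMT,F)=1, d(EMT,KY)=91/8
step 4: merge (EMT,F) at d=1, Q=-139/8; branch lengths EMT→59/16, F→-43/16; new cluster EFMT
  updated: d(EFMT,KY)=123/16
step 5: merge (EFMT,KY) at d=123/16; branch lengths EFMT→123/32, KY→123/32; new cluster EFKMTY
final tree: (((E:221/16,(M:65/8,T:-17/8):203/16):59/16,F:-43/16):123/32,(K:89/12,Y:55/12):123/32)
total length: 851/16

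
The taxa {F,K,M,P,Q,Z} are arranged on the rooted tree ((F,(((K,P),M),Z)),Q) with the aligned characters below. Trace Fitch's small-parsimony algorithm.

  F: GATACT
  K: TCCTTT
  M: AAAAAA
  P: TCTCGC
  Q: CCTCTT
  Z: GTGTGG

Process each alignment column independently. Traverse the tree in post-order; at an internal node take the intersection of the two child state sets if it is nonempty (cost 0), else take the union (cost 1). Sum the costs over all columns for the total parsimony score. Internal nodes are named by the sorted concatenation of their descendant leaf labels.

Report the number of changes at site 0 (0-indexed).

3

KP@0: {T} ∩ {T} = {T} (intersection, +0)
KMP@0: {T} ∪ {A} = {A,T} (union, +1)
KMPZ@0: {A,T} ∪ {G} = {A,G,T} (union, +1)
FKMPZ@0: {G} ∩ {A,G,T} = {G} (intersection, +0)
FKMPQZ@0: {G} ∪ {C} = {C,G} (union, +1)
KP@1: {C} ∩ {C} = {C} (intersection, +0)
KMP@1: {C} ∪ {A} = {A,C} (union, +1)
KMPZ@1: {A,C} ∪ {T} = {A,C,T} (union, +1)
FKMPZ@1: {A} ∩ {A,C,T} = {A} (intersection, +0)
FKMPQZ@1: {A} ∪ {C} = {A,C} (union, +1)
KP@2: {C} ∪ {T} = {C,T} (union, +1)
KMP@2: {C,T} ∪ {A} = {A,C,T} (union, +1)
KMPZ@2: {A,C,T} ∪ {G} = {A,C,G,T} (union, +1)
FKMPZ@2: {T} ∩ {A,C,G,T} = {T} (intersection, +0)
FKMPQZ@2: {T} ∩ {T} = {T} (intersection, +0)
KP@3: {T} ∪ {C} = {C,T} (union, +1)
KMP@3: {C,T} ∪ {A} = {A,C,T} (union, +1)
KMPZ@3: {A,C,T} ∩ {T} = {T} (intersection, +0)
FKMPZ@3: {A} ∪ {T} = {A,T} (union, +1)
FKMPQZ@3: {A,T} ∪ {C} = {A,C,T} (union, +1)
KP@4: {T} ∪ {G} = {G,T} (union, +1)
KMP@4: {G,T} ∪ {A} = {A,G,T} (union, +1)
KMPZ@4: {A,G,T} ∩ {G} = {G} (intersection, +0)
FKMPZ@4: {C} ∪ {G} = {C,G} (union, +1)
FKMPQZ@4: {C,G} ∪ {T} = {C,G,T} (union, +1)
KP@5: {T} ∪ {C} = {C,T} (union, +1)
KMP@5: {C,T} ∪ {A} = {A,C,T} (union, +1)
KMPZ@5: {A,C,T} ∪ {G} = {A,C,G,T} (union, +1)
FKMPZ@5: {T} ∩ {A,C,G,T} = {T} (intersection, +0)
FKMPQZ@5: {T} ∩ {T} = {T} (intersection, +0)
per-site changes: [3, 3, 3, 4, 4, 3]; total = 20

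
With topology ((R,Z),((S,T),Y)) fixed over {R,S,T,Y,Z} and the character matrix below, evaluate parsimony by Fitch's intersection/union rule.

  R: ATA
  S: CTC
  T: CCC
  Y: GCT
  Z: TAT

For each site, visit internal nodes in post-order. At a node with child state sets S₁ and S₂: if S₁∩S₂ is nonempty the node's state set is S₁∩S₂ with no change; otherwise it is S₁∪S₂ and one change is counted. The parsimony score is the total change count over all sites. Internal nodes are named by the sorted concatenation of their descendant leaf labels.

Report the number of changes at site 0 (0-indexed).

3

site 0, node RZ: R={A} ∪ Z={T} → {A,T} (+1)
site 0, node ST: S={C} ∩ T={C} → {C} (+0)
site 0, node STY: ST={C} ∪ Y={G} → {C,G} (+1)
site 0, node RSTYZ: RZ={A,T} ∪ STY={C,G} → {A,C,G,T} (+1)
site 1, node RZ: R={T} ∪ Z={A} → {A,T} (+1)
site 1, node ST: S={T} ∪ T={C} → {C,T} (+1)
site 1, node STY: ST={C,T} ∩ Y={C} → {C} (+0)
site 1, node RSTYZ: RZ={A,T} ∪ STY={C} → {A,C,T} (+1)
site 2, node RZ: R={A} ∪ Z={T} → {A,T} (+1)
site 2, node ST: S={C} ∩ T={C} → {C} (+0)
site 2, node STY: ST={C} ∪ Y={T} → {C,T} (+1)
site 2, node RSTYZ: RZ={A,T} ∩ STY={C,T} → {T} (+0)
per-site changes: [3, 3, 2]; total = 8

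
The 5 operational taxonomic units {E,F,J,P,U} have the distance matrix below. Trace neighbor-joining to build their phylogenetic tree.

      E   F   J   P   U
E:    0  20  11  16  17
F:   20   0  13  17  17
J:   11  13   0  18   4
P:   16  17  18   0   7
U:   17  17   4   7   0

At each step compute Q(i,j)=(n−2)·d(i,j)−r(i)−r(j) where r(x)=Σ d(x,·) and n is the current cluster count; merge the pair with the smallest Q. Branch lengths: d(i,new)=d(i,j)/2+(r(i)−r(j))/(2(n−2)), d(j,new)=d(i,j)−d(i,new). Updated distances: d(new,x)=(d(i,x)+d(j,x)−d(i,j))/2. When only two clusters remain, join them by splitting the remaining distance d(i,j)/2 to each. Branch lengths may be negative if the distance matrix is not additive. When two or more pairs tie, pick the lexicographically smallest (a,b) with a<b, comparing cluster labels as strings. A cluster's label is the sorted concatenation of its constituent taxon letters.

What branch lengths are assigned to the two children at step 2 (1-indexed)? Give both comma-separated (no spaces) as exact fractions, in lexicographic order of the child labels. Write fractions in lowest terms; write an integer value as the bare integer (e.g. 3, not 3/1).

1. join P+U (d=7, Q=-82) ⇒ PU; edges |P|=17/3, |U|=4/3
  updated: d(E,PU)=13, d(F,PU)=27/2, d(J,PU)=15/2
2. join E+J (d=11, Q=-107/2) ⇒ EJ; edges |E|=69/8, |J|=19/8
  updated: d(EJ,F)=11, d(EJ,PU)=19/4
3. join EJ+F (d=11, Q=-117/4) ⇒ EFJ; edges |EJ|=9/8, |F|=79/8
  updated: d(EFJ,PU)=29/8
4. join EFJ+PU (d=29/8) ⇒ EFJPU; edges |EFJ|=29/16, |PU|=29/16
final tree: (((E:69/8,J:19/8):9/8,F:79/8):29/16,(P:17/3,U:4/3):29/16)
total length: 261/8

69/8,19/8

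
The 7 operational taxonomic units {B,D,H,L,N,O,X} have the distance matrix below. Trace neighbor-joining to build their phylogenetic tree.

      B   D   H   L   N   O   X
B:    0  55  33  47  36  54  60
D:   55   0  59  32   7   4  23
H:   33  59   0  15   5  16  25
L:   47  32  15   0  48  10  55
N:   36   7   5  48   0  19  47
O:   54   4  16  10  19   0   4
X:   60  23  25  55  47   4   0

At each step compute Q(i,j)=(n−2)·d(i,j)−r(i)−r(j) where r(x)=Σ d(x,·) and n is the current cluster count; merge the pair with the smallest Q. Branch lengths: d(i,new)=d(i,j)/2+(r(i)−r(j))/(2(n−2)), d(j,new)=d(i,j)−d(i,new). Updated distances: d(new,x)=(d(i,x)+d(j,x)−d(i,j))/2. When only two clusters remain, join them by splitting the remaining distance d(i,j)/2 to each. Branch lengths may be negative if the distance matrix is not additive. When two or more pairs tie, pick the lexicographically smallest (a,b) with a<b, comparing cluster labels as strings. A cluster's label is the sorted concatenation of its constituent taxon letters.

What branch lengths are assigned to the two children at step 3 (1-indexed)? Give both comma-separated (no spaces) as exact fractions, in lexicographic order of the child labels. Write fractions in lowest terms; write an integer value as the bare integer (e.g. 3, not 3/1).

iteration 1: select D,N (d=7, Q=-307); attach at lengths (53/10, 17/10); label the merged cluster DN
  updated: d(B,DN)=42, d(DN,H)=57/2, d(DN,L)=73/2, d(DN,O)=8, d(DN,X)=63/2
iteration 2: select O,X (d=4, Q=-503/2); attach at lengths (-135/16, 199/16); label the merged cluster OX
  updated: d(B,OX)=55, d(DN,OX)=71/4, d(H,OX)=37/2, d(L,OX)=61/2
iteration 3: select DN,OX (d=71/4, Q=-773/4); attach at lengths (75/8, 67/8); label the merged cluster DNOX
  updated: d(B,DNOX)=317/8, d(DNOX,H)=117/8, d(DNOX,L)=197/8
iteration 4: select B,DNOX (d=317/8, Q=-477/4); attach at lengths (30, 77/8); label the merged cluster BDNOX
  updated: d(BDNOX,H)=4, d(BDNOX,L)=16
iteration 5: select BDNOX,H (d=4, Q=-35); attach at lengths (5/2, 3/2); label the merged cluster BDHNOX
  updated: d(BDHNOX,L)=27/2
iteration 6: select BDHNOX,L (d=27/2); attach at lengths (27/4, 27/4); label the merged cluster BDHLNOX
final tree: (((B:30,((D:53/10,N:17/10):75/8,(O:-135/16,X:199/16):67/8):77/8):5/2,H:3/2):27/4,L:27/4)
total length: 687/8

75/8,67/8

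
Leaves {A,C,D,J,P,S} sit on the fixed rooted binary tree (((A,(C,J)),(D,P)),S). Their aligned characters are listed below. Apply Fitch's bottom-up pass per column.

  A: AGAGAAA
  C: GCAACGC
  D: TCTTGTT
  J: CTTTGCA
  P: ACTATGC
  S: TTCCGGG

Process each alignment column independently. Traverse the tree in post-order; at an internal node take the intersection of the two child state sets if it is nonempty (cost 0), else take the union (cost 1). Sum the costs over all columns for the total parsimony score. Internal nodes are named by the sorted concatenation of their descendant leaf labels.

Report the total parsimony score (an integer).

CJ@0: {G} ∪ {C} = {C,G} (union, +1)
ACJ@0: {A} ∪ {C,G} = {A,C,G} (union, +1)
DP@0: {T} ∪ {A} = {A,T} (union, +1)
ACDJP@0: {A,C,G} ∩ {A,T} = {A} (intersection, +0)
ACDJPS@0: {A} ∪ {T} = {A,T} (union, +1)
CJ@1: {C} ∪ {T} = {C,T} (union, +1)
ACJ@1: {G} ∪ {C,T} = {C,G,T} (union, +1)
DP@1: {C} ∩ {C} = {C} (intersection, +0)
ACDJP@1: {C,G,T} ∩ {C} = {C} (intersection, +0)
ACDJPS@1: {C} ∪ {T} = {C,T} (union, +1)
CJ@2: {A} ∪ {T} = {A,T} (union, +1)
ACJ@2: {A} ∩ {A,T} = {A} (intersection, +0)
DP@2: {T} ∩ {T} = {T} (intersection, +0)
ACDJP@2: {A} ∪ {T} = {A,T} (union, +1)
ACDJPS@2: {A,T} ∪ {C} = {A,C,T} (union, +1)
CJ@3: {A} ∪ {T} = {A,T} (union, +1)
ACJ@3: {G} ∪ {A,T} = {A,G,T} (union, +1)
DP@3: {T} ∪ {A} = {A,T} (union, +1)
ACDJP@3: {A,G,T} ∩ {A,T} = {A,T} (intersection, +0)
ACDJPS@3: {A,T} ∪ {C} = {A,C,T} (union, +1)
CJ@4: {C} ∪ {G} = {C,G} (union, +1)
ACJ@4: {A} ∪ {C,G} = {A,C,G} (union, +1)
DP@4: {G} ∪ {T} = {G,T} (union, +1)
ACDJP@4: {A,C,G} ∩ {G,T} = {G} (intersection, +0)
ACDJPS@4: {G} ∩ {G} = {G} (intersection, +0)
CJ@5: {G} ∪ {C} = {C,G} (union, +1)
ACJ@5: {A} ∪ {C,G} = {A,C,G} (union, +1)
DP@5: {T} ∪ {G} = {G,T} (union, +1)
ACDJP@5: {A,C,G} ∩ {G,T} = {G} (intersection, +0)
ACDJPS@5: {G} ∩ {G} = {G} (intersection, +0)
CJ@6: {C} ∪ {A} = {A,C} (union, +1)
ACJ@6: {A} ∩ {A,C} = {A} (intersection, +0)
DP@6: {T} ∪ {C} = {C,T} (union, +1)
ACDJP@6: {A} ∪ {C,T} = {A,C,T} (union, +1)
ACDJPS@6: {A,C,T} ∪ {G} = {A,C,G,T} (union, +1)
per-site changes: [4, 3, 3, 4, 3, 3, 4]; total = 24

24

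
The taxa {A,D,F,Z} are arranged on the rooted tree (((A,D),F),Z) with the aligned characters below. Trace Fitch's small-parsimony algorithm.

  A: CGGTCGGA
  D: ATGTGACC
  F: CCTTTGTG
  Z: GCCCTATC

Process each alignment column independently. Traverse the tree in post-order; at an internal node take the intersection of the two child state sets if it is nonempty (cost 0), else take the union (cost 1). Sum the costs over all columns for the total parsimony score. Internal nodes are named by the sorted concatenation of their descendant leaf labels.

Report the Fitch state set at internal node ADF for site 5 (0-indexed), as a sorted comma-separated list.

G

site 0, node AD: A={C} ∪ D={A} → {A,C} (+1)
site 0, node ADF: AD={A,C} ∩ F={C} → {C} (+0)
site 0, node ADFZ: ADF={C} ∪ Z={G} → {C,G} (+1)
site 1, node AD: A={G} ∪ D={T} → {G,T} (+1)
site 1, node ADF: AD={G,T} ∪ F={C} → {C,G,T} (+1)
site 1, node ADFZ: ADF={C,G,T} ∩ Z={C} → {C} (+0)
site 2, node AD: A={G} ∩ D={G} → {G} (+0)
site 2, node ADF: AD={G} ∪ F={T} → {G,T} (+1)
site 2, node ADFZ: ADF={G,T} ∪ Z={C} → {C,G,T} (+1)
site 3, node AD: A={T} ∩ D={T} → {T} (+0)
site 3, node ADF: AD={T} ∩ F={T} → {T} (+0)
site 3, node ADFZ: ADF={T} ∪ Z={C} → {C,T} (+1)
site 4, node AD: A={C} ∪ D={G} → {C,G} (+1)
site 4, node ADF: AD={C,G} ∪ F={T} → {C,G,T} (+1)
site 4, node ADFZ: ADF={C,G,T} ∩ Z={T} → {T} (+0)
site 5, node AD: A={G} ∪ D={A} → {A,G} (+1)
site 5, node ADF: AD={A,G} ∩ F={G} → {G} (+0)
site 5, node ADFZ: ADF={G} ∪ Z={A} → {A,G} (+1)
site 6, node AD: A={G} ∪ D={C} → {C,G} (+1)
site 6, node ADF: AD={C,G} ∪ F={T} → {C,G,T} (+1)
site 6, node ADFZ: ADF={C,G,T} ∩ Z={T} → {T} (+0)
site 7, node AD: A={A} ∪ D={C} → {A,C} (+1)
site 7, node ADF: AD={A,C} ∪ F={G} → {A,C,G} (+1)
site 7, node ADFZ: ADF={A,C,G} ∩ Z={C} → {C} (+0)
per-site changes: [2, 2, 2, 1, 2, 2, 2, 2]; total = 15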